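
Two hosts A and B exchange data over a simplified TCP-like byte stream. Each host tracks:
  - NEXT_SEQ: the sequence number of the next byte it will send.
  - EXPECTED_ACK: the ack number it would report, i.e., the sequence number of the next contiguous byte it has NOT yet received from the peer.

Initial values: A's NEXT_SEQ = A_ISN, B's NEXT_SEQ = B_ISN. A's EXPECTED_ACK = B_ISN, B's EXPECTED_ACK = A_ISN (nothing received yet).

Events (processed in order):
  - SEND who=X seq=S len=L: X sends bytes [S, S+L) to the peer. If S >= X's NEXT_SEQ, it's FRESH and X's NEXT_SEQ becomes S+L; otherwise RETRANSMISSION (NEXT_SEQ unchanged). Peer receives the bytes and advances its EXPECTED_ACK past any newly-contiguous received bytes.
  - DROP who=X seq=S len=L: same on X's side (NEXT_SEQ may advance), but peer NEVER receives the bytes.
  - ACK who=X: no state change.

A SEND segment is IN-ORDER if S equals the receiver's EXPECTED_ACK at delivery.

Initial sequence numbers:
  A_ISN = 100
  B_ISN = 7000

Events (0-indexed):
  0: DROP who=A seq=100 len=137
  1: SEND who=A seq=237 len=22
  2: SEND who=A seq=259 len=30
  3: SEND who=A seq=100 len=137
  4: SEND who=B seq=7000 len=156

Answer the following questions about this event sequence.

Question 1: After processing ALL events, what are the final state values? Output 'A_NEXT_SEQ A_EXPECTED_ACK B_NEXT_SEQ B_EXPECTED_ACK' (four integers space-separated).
After event 0: A_seq=237 A_ack=7000 B_seq=7000 B_ack=100
After event 1: A_seq=259 A_ack=7000 B_seq=7000 B_ack=100
After event 2: A_seq=289 A_ack=7000 B_seq=7000 B_ack=100
After event 3: A_seq=289 A_ack=7000 B_seq=7000 B_ack=289
After event 4: A_seq=289 A_ack=7156 B_seq=7156 B_ack=289

Answer: 289 7156 7156 289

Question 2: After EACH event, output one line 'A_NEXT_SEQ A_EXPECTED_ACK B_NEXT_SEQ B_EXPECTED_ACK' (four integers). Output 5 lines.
237 7000 7000 100
259 7000 7000 100
289 7000 7000 100
289 7000 7000 289
289 7156 7156 289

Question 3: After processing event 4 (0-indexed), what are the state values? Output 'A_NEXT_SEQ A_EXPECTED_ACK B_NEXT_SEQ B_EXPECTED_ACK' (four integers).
After event 0: A_seq=237 A_ack=7000 B_seq=7000 B_ack=100
After event 1: A_seq=259 A_ack=7000 B_seq=7000 B_ack=100
After event 2: A_seq=289 A_ack=7000 B_seq=7000 B_ack=100
After event 3: A_seq=289 A_ack=7000 B_seq=7000 B_ack=289
After event 4: A_seq=289 A_ack=7156 B_seq=7156 B_ack=289

289 7156 7156 289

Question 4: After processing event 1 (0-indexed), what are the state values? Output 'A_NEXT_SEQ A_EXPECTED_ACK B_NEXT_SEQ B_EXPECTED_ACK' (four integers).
After event 0: A_seq=237 A_ack=7000 B_seq=7000 B_ack=100
After event 1: A_seq=259 A_ack=7000 B_seq=7000 B_ack=100

259 7000 7000 100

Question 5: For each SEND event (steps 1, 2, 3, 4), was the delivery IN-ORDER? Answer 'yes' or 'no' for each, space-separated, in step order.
Step 1: SEND seq=237 -> out-of-order
Step 2: SEND seq=259 -> out-of-order
Step 3: SEND seq=100 -> in-order
Step 4: SEND seq=7000 -> in-order

Answer: no no yes yes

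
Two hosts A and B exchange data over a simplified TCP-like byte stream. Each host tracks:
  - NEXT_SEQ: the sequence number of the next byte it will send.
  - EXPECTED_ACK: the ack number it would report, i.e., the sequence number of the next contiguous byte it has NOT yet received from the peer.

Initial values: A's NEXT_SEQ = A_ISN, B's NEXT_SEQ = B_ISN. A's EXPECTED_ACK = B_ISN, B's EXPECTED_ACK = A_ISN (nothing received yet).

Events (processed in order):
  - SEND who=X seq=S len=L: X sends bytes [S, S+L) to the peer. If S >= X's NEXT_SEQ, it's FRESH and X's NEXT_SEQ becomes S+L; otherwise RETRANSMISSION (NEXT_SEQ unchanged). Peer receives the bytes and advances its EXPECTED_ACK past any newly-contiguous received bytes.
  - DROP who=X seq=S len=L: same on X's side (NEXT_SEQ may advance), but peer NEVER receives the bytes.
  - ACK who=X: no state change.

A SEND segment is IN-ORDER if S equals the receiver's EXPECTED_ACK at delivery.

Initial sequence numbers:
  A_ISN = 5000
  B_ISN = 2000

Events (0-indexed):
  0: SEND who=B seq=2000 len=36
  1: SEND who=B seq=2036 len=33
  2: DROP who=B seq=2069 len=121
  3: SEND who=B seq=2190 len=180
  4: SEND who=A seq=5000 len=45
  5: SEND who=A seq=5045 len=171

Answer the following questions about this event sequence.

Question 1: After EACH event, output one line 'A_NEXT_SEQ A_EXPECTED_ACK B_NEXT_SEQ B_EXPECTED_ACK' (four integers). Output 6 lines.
5000 2036 2036 5000
5000 2069 2069 5000
5000 2069 2190 5000
5000 2069 2370 5000
5045 2069 2370 5045
5216 2069 2370 5216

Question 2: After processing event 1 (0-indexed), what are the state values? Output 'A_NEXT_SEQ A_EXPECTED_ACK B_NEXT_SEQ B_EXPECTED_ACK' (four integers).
After event 0: A_seq=5000 A_ack=2036 B_seq=2036 B_ack=5000
After event 1: A_seq=5000 A_ack=2069 B_seq=2069 B_ack=5000

5000 2069 2069 5000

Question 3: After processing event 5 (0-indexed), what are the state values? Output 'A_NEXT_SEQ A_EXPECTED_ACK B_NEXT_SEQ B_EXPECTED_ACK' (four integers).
After event 0: A_seq=5000 A_ack=2036 B_seq=2036 B_ack=5000
After event 1: A_seq=5000 A_ack=2069 B_seq=2069 B_ack=5000
After event 2: A_seq=5000 A_ack=2069 B_seq=2190 B_ack=5000
After event 3: A_seq=5000 A_ack=2069 B_seq=2370 B_ack=5000
After event 4: A_seq=5045 A_ack=2069 B_seq=2370 B_ack=5045
After event 5: A_seq=5216 A_ack=2069 B_seq=2370 B_ack=5216

5216 2069 2370 5216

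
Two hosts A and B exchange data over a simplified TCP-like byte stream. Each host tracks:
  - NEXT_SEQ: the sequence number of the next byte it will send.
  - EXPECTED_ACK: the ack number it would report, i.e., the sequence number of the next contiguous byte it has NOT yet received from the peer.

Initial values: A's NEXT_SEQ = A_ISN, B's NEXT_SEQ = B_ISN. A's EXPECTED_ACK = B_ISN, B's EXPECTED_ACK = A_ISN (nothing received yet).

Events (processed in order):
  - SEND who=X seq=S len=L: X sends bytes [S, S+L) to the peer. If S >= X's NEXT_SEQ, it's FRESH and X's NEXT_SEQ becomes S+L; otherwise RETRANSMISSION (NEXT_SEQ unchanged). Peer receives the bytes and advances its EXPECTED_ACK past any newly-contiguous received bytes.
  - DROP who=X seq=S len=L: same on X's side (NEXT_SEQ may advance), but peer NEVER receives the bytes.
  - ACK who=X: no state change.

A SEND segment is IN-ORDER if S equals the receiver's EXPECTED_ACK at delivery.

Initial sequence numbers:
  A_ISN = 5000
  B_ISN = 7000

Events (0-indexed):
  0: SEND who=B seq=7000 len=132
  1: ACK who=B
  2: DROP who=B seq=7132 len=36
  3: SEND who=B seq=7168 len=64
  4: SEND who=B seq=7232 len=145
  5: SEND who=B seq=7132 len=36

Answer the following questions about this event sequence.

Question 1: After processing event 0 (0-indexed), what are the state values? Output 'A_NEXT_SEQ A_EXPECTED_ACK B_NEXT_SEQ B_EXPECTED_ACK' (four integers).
After event 0: A_seq=5000 A_ack=7132 B_seq=7132 B_ack=5000

5000 7132 7132 5000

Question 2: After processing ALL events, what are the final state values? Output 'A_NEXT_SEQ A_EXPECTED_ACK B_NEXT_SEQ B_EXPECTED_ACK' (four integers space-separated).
Answer: 5000 7377 7377 5000

Derivation:
After event 0: A_seq=5000 A_ack=7132 B_seq=7132 B_ack=5000
After event 1: A_seq=5000 A_ack=7132 B_seq=7132 B_ack=5000
After event 2: A_seq=5000 A_ack=7132 B_seq=7168 B_ack=5000
After event 3: A_seq=5000 A_ack=7132 B_seq=7232 B_ack=5000
After event 4: A_seq=5000 A_ack=7132 B_seq=7377 B_ack=5000
After event 5: A_seq=5000 A_ack=7377 B_seq=7377 B_ack=5000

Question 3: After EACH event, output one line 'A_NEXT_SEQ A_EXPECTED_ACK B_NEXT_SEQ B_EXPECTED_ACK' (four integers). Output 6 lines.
5000 7132 7132 5000
5000 7132 7132 5000
5000 7132 7168 5000
5000 7132 7232 5000
5000 7132 7377 5000
5000 7377 7377 5000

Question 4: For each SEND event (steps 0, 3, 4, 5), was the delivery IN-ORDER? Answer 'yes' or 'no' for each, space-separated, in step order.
Answer: yes no no yes

Derivation:
Step 0: SEND seq=7000 -> in-order
Step 3: SEND seq=7168 -> out-of-order
Step 4: SEND seq=7232 -> out-of-order
Step 5: SEND seq=7132 -> in-order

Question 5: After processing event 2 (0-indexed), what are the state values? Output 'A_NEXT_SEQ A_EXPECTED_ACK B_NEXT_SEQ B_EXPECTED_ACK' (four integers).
After event 0: A_seq=5000 A_ack=7132 B_seq=7132 B_ack=5000
After event 1: A_seq=5000 A_ack=7132 B_seq=7132 B_ack=5000
After event 2: A_seq=5000 A_ack=7132 B_seq=7168 B_ack=5000

5000 7132 7168 5000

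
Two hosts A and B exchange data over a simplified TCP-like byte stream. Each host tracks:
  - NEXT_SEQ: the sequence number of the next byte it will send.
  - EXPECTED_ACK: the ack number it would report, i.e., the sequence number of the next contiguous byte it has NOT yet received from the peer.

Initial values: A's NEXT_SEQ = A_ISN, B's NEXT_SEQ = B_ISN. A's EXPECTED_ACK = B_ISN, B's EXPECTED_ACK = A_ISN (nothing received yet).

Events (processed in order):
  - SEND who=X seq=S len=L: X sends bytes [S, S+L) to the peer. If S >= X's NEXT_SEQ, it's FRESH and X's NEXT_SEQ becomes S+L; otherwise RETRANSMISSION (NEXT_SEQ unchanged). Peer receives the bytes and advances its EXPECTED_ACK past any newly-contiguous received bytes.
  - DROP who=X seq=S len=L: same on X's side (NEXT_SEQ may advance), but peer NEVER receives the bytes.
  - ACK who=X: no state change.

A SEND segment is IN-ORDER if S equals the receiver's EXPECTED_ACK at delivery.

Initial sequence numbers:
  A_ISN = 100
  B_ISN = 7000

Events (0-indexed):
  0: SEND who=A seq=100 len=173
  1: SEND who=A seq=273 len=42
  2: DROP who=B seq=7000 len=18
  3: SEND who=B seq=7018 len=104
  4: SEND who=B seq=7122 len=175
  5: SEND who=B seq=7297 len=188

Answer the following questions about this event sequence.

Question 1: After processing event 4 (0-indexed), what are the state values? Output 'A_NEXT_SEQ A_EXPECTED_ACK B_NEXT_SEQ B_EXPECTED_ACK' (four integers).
After event 0: A_seq=273 A_ack=7000 B_seq=7000 B_ack=273
After event 1: A_seq=315 A_ack=7000 B_seq=7000 B_ack=315
After event 2: A_seq=315 A_ack=7000 B_seq=7018 B_ack=315
After event 3: A_seq=315 A_ack=7000 B_seq=7122 B_ack=315
After event 4: A_seq=315 A_ack=7000 B_seq=7297 B_ack=315

315 7000 7297 315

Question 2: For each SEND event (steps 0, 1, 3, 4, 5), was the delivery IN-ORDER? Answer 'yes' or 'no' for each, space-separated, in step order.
Step 0: SEND seq=100 -> in-order
Step 1: SEND seq=273 -> in-order
Step 3: SEND seq=7018 -> out-of-order
Step 4: SEND seq=7122 -> out-of-order
Step 5: SEND seq=7297 -> out-of-order

Answer: yes yes no no no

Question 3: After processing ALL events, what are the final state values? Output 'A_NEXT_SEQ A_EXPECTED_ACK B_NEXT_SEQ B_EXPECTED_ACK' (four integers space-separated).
Answer: 315 7000 7485 315

Derivation:
After event 0: A_seq=273 A_ack=7000 B_seq=7000 B_ack=273
After event 1: A_seq=315 A_ack=7000 B_seq=7000 B_ack=315
After event 2: A_seq=315 A_ack=7000 B_seq=7018 B_ack=315
After event 3: A_seq=315 A_ack=7000 B_seq=7122 B_ack=315
After event 4: A_seq=315 A_ack=7000 B_seq=7297 B_ack=315
After event 5: A_seq=315 A_ack=7000 B_seq=7485 B_ack=315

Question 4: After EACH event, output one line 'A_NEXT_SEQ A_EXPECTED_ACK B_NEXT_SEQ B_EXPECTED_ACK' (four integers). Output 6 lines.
273 7000 7000 273
315 7000 7000 315
315 7000 7018 315
315 7000 7122 315
315 7000 7297 315
315 7000 7485 315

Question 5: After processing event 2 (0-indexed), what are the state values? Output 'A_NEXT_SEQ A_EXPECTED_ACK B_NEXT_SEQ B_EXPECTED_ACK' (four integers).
After event 0: A_seq=273 A_ack=7000 B_seq=7000 B_ack=273
After event 1: A_seq=315 A_ack=7000 B_seq=7000 B_ack=315
After event 2: A_seq=315 A_ack=7000 B_seq=7018 B_ack=315

315 7000 7018 315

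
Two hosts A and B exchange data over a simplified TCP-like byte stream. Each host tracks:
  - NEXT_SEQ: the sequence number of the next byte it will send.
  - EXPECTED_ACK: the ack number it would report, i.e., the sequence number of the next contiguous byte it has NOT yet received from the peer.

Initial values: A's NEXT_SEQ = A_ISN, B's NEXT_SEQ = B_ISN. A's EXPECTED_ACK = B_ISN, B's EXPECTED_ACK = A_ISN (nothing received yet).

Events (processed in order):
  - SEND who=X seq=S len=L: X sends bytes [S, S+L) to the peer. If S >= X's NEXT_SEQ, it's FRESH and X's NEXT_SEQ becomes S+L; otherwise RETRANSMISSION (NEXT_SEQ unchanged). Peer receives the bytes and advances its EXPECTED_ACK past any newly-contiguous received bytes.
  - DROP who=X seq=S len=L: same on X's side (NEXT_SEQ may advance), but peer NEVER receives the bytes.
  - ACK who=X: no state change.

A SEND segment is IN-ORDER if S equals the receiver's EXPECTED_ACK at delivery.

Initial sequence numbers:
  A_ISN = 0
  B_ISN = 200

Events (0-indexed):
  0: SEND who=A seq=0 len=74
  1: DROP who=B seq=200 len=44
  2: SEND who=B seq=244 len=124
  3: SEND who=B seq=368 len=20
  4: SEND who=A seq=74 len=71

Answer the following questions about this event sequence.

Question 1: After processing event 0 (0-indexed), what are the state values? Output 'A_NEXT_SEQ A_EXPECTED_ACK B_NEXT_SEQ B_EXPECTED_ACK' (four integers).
After event 0: A_seq=74 A_ack=200 B_seq=200 B_ack=74

74 200 200 74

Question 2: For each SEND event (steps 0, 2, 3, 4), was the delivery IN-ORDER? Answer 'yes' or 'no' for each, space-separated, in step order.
Answer: yes no no yes

Derivation:
Step 0: SEND seq=0 -> in-order
Step 2: SEND seq=244 -> out-of-order
Step 3: SEND seq=368 -> out-of-order
Step 4: SEND seq=74 -> in-order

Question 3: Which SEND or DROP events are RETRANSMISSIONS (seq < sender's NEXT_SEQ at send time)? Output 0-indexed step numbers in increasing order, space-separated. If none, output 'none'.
Step 0: SEND seq=0 -> fresh
Step 1: DROP seq=200 -> fresh
Step 2: SEND seq=244 -> fresh
Step 3: SEND seq=368 -> fresh
Step 4: SEND seq=74 -> fresh

Answer: none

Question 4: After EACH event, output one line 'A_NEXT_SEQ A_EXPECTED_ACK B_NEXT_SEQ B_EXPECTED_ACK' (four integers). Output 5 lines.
74 200 200 74
74 200 244 74
74 200 368 74
74 200 388 74
145 200 388 145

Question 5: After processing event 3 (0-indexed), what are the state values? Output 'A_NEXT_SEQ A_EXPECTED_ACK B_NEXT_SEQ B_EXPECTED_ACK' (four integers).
After event 0: A_seq=74 A_ack=200 B_seq=200 B_ack=74
After event 1: A_seq=74 A_ack=200 B_seq=244 B_ack=74
After event 2: A_seq=74 A_ack=200 B_seq=368 B_ack=74
After event 3: A_seq=74 A_ack=200 B_seq=388 B_ack=74

74 200 388 74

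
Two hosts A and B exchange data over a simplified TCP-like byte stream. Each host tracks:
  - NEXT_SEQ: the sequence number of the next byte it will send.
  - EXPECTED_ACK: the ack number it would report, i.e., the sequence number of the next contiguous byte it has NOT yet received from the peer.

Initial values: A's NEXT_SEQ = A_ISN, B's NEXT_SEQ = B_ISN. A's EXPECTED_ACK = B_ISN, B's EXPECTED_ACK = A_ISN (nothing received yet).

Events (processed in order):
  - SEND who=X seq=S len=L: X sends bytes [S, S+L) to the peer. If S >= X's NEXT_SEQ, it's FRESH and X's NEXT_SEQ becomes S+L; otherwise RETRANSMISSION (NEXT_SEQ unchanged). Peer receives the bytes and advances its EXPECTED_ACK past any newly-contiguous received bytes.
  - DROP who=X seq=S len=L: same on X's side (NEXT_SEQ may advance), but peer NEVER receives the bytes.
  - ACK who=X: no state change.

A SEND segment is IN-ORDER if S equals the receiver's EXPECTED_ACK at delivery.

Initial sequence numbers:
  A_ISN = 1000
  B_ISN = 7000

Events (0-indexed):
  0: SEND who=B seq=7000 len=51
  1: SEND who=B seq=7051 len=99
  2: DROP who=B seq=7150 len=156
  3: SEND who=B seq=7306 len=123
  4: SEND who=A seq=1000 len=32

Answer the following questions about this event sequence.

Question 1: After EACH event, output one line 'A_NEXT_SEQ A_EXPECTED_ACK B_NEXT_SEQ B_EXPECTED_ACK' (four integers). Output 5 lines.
1000 7051 7051 1000
1000 7150 7150 1000
1000 7150 7306 1000
1000 7150 7429 1000
1032 7150 7429 1032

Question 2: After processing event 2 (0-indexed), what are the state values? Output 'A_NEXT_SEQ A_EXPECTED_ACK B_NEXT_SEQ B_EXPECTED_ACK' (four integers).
After event 0: A_seq=1000 A_ack=7051 B_seq=7051 B_ack=1000
After event 1: A_seq=1000 A_ack=7150 B_seq=7150 B_ack=1000
After event 2: A_seq=1000 A_ack=7150 B_seq=7306 B_ack=1000

1000 7150 7306 1000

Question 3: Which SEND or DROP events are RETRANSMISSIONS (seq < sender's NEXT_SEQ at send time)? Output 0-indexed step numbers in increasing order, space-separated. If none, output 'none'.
Answer: none

Derivation:
Step 0: SEND seq=7000 -> fresh
Step 1: SEND seq=7051 -> fresh
Step 2: DROP seq=7150 -> fresh
Step 3: SEND seq=7306 -> fresh
Step 4: SEND seq=1000 -> fresh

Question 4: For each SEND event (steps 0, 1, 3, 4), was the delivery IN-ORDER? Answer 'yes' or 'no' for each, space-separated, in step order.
Answer: yes yes no yes

Derivation:
Step 0: SEND seq=7000 -> in-order
Step 1: SEND seq=7051 -> in-order
Step 3: SEND seq=7306 -> out-of-order
Step 4: SEND seq=1000 -> in-order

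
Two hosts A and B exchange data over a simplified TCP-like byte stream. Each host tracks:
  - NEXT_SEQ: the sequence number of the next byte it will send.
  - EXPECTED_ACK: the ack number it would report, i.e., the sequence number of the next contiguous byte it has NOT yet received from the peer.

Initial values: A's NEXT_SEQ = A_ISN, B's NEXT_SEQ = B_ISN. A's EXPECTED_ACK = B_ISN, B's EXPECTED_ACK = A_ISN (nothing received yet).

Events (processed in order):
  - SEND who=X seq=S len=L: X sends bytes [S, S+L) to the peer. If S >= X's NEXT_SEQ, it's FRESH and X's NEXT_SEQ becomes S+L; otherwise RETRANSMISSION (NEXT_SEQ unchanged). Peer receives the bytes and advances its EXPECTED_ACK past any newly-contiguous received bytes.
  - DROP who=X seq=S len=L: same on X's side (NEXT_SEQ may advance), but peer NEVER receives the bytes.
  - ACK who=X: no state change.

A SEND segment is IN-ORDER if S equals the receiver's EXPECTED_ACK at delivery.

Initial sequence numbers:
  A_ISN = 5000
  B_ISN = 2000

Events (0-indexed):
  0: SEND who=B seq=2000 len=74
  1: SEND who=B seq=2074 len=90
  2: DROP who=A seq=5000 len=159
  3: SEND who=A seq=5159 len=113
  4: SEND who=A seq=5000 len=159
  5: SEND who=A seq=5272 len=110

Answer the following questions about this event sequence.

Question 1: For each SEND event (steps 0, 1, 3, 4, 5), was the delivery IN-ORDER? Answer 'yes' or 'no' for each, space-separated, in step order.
Step 0: SEND seq=2000 -> in-order
Step 1: SEND seq=2074 -> in-order
Step 3: SEND seq=5159 -> out-of-order
Step 4: SEND seq=5000 -> in-order
Step 5: SEND seq=5272 -> in-order

Answer: yes yes no yes yes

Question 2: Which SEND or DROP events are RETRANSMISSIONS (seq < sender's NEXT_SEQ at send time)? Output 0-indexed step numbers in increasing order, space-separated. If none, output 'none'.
Step 0: SEND seq=2000 -> fresh
Step 1: SEND seq=2074 -> fresh
Step 2: DROP seq=5000 -> fresh
Step 3: SEND seq=5159 -> fresh
Step 4: SEND seq=5000 -> retransmit
Step 5: SEND seq=5272 -> fresh

Answer: 4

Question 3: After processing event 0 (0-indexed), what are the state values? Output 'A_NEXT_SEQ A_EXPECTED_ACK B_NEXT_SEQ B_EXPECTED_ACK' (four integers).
After event 0: A_seq=5000 A_ack=2074 B_seq=2074 B_ack=5000

5000 2074 2074 5000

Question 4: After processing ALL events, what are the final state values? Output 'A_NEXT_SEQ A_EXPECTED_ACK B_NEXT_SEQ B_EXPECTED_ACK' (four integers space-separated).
After event 0: A_seq=5000 A_ack=2074 B_seq=2074 B_ack=5000
After event 1: A_seq=5000 A_ack=2164 B_seq=2164 B_ack=5000
After event 2: A_seq=5159 A_ack=2164 B_seq=2164 B_ack=5000
After event 3: A_seq=5272 A_ack=2164 B_seq=2164 B_ack=5000
After event 4: A_seq=5272 A_ack=2164 B_seq=2164 B_ack=5272
After event 5: A_seq=5382 A_ack=2164 B_seq=2164 B_ack=5382

Answer: 5382 2164 2164 5382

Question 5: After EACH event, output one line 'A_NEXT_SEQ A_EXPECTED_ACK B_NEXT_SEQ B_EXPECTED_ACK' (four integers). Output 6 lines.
5000 2074 2074 5000
5000 2164 2164 5000
5159 2164 2164 5000
5272 2164 2164 5000
5272 2164 2164 5272
5382 2164 2164 5382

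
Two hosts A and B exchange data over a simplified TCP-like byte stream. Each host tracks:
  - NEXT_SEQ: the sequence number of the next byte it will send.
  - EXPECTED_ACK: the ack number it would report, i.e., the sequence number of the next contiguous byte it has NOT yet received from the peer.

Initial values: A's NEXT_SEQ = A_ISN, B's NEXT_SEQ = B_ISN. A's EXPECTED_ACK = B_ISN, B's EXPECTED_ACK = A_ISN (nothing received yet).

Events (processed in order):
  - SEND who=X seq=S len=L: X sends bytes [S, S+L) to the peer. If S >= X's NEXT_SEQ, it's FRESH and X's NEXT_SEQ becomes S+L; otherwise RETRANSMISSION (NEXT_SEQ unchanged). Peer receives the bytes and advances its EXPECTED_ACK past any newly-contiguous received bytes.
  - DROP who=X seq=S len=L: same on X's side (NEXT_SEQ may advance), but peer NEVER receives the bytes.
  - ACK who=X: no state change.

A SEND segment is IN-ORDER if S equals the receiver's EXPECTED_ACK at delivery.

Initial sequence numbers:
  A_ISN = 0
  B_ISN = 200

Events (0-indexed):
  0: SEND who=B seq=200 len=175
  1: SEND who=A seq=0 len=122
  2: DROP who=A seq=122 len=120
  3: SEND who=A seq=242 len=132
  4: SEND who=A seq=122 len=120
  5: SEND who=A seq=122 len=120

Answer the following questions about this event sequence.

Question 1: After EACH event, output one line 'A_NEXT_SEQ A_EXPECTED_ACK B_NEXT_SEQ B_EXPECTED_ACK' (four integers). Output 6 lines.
0 375 375 0
122 375 375 122
242 375 375 122
374 375 375 122
374 375 375 374
374 375 375 374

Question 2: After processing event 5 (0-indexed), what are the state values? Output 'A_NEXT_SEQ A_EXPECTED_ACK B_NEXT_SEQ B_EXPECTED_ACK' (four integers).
After event 0: A_seq=0 A_ack=375 B_seq=375 B_ack=0
After event 1: A_seq=122 A_ack=375 B_seq=375 B_ack=122
After event 2: A_seq=242 A_ack=375 B_seq=375 B_ack=122
After event 3: A_seq=374 A_ack=375 B_seq=375 B_ack=122
After event 4: A_seq=374 A_ack=375 B_seq=375 B_ack=374
After event 5: A_seq=374 A_ack=375 B_seq=375 B_ack=374

374 375 375 374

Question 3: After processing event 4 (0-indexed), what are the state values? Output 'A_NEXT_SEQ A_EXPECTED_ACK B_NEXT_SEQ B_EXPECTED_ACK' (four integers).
After event 0: A_seq=0 A_ack=375 B_seq=375 B_ack=0
After event 1: A_seq=122 A_ack=375 B_seq=375 B_ack=122
After event 2: A_seq=242 A_ack=375 B_seq=375 B_ack=122
After event 3: A_seq=374 A_ack=375 B_seq=375 B_ack=122
After event 4: A_seq=374 A_ack=375 B_seq=375 B_ack=374

374 375 375 374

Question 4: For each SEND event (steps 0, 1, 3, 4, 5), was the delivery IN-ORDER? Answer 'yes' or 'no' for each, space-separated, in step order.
Answer: yes yes no yes no

Derivation:
Step 0: SEND seq=200 -> in-order
Step 1: SEND seq=0 -> in-order
Step 3: SEND seq=242 -> out-of-order
Step 4: SEND seq=122 -> in-order
Step 5: SEND seq=122 -> out-of-order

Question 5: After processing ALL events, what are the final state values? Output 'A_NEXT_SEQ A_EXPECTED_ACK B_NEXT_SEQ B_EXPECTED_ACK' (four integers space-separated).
After event 0: A_seq=0 A_ack=375 B_seq=375 B_ack=0
After event 1: A_seq=122 A_ack=375 B_seq=375 B_ack=122
After event 2: A_seq=242 A_ack=375 B_seq=375 B_ack=122
After event 3: A_seq=374 A_ack=375 B_seq=375 B_ack=122
After event 4: A_seq=374 A_ack=375 B_seq=375 B_ack=374
After event 5: A_seq=374 A_ack=375 B_seq=375 B_ack=374

Answer: 374 375 375 374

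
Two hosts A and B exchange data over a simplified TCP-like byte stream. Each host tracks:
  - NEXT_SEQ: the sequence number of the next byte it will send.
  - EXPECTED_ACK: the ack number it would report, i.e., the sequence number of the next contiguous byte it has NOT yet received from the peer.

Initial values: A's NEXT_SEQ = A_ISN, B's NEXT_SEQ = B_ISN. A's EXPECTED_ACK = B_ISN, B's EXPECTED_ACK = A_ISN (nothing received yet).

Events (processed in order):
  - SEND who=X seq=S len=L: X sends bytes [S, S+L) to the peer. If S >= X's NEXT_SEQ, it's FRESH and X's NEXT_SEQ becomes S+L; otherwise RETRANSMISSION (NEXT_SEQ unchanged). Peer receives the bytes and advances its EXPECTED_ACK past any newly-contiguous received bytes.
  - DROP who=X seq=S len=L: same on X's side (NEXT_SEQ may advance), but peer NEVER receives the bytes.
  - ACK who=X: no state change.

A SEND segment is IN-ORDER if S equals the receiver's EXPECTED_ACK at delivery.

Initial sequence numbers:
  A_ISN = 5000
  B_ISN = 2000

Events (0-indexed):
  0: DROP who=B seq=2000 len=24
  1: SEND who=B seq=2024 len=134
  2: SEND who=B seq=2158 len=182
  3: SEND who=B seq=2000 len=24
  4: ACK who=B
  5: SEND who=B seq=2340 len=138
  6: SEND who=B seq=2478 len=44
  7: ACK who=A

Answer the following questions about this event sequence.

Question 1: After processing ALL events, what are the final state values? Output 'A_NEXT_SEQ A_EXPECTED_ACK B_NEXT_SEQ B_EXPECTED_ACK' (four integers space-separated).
After event 0: A_seq=5000 A_ack=2000 B_seq=2024 B_ack=5000
After event 1: A_seq=5000 A_ack=2000 B_seq=2158 B_ack=5000
After event 2: A_seq=5000 A_ack=2000 B_seq=2340 B_ack=5000
After event 3: A_seq=5000 A_ack=2340 B_seq=2340 B_ack=5000
After event 4: A_seq=5000 A_ack=2340 B_seq=2340 B_ack=5000
After event 5: A_seq=5000 A_ack=2478 B_seq=2478 B_ack=5000
After event 6: A_seq=5000 A_ack=2522 B_seq=2522 B_ack=5000
After event 7: A_seq=5000 A_ack=2522 B_seq=2522 B_ack=5000

Answer: 5000 2522 2522 5000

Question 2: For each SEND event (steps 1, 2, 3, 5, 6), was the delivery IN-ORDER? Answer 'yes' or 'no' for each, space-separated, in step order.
Step 1: SEND seq=2024 -> out-of-order
Step 2: SEND seq=2158 -> out-of-order
Step 3: SEND seq=2000 -> in-order
Step 5: SEND seq=2340 -> in-order
Step 6: SEND seq=2478 -> in-order

Answer: no no yes yes yes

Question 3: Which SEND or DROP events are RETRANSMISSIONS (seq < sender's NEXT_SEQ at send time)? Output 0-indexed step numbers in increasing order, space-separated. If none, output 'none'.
Answer: 3

Derivation:
Step 0: DROP seq=2000 -> fresh
Step 1: SEND seq=2024 -> fresh
Step 2: SEND seq=2158 -> fresh
Step 3: SEND seq=2000 -> retransmit
Step 5: SEND seq=2340 -> fresh
Step 6: SEND seq=2478 -> fresh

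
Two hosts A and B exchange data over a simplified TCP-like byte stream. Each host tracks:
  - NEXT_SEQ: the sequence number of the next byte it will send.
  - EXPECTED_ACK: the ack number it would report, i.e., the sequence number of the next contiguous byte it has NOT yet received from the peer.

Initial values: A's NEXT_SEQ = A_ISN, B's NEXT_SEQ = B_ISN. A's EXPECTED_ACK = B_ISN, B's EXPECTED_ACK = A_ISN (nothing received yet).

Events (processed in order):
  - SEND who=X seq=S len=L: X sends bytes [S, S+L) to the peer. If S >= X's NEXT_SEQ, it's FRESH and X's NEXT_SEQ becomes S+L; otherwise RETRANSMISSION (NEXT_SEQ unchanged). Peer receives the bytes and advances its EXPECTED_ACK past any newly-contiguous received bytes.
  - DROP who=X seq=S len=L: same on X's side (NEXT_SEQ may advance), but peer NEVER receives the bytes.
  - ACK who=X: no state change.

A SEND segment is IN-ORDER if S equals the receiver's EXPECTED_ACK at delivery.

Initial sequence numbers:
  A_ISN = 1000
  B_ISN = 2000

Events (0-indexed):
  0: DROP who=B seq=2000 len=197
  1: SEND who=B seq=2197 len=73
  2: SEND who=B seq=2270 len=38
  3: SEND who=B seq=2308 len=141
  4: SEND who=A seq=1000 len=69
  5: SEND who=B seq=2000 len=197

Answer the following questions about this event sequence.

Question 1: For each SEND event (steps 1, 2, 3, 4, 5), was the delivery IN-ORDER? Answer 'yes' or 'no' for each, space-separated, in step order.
Answer: no no no yes yes

Derivation:
Step 1: SEND seq=2197 -> out-of-order
Step 2: SEND seq=2270 -> out-of-order
Step 3: SEND seq=2308 -> out-of-order
Step 4: SEND seq=1000 -> in-order
Step 5: SEND seq=2000 -> in-order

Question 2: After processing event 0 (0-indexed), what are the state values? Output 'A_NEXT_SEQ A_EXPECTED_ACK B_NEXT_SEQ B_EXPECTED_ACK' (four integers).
After event 0: A_seq=1000 A_ack=2000 B_seq=2197 B_ack=1000

1000 2000 2197 1000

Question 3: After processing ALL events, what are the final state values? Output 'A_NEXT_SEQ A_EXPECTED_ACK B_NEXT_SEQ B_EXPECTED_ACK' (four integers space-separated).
After event 0: A_seq=1000 A_ack=2000 B_seq=2197 B_ack=1000
After event 1: A_seq=1000 A_ack=2000 B_seq=2270 B_ack=1000
After event 2: A_seq=1000 A_ack=2000 B_seq=2308 B_ack=1000
After event 3: A_seq=1000 A_ack=2000 B_seq=2449 B_ack=1000
After event 4: A_seq=1069 A_ack=2000 B_seq=2449 B_ack=1069
After event 5: A_seq=1069 A_ack=2449 B_seq=2449 B_ack=1069

Answer: 1069 2449 2449 1069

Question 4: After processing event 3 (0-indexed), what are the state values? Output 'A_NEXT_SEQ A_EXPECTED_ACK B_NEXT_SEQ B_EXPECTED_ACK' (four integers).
After event 0: A_seq=1000 A_ack=2000 B_seq=2197 B_ack=1000
After event 1: A_seq=1000 A_ack=2000 B_seq=2270 B_ack=1000
After event 2: A_seq=1000 A_ack=2000 B_seq=2308 B_ack=1000
After event 3: A_seq=1000 A_ack=2000 B_seq=2449 B_ack=1000

1000 2000 2449 1000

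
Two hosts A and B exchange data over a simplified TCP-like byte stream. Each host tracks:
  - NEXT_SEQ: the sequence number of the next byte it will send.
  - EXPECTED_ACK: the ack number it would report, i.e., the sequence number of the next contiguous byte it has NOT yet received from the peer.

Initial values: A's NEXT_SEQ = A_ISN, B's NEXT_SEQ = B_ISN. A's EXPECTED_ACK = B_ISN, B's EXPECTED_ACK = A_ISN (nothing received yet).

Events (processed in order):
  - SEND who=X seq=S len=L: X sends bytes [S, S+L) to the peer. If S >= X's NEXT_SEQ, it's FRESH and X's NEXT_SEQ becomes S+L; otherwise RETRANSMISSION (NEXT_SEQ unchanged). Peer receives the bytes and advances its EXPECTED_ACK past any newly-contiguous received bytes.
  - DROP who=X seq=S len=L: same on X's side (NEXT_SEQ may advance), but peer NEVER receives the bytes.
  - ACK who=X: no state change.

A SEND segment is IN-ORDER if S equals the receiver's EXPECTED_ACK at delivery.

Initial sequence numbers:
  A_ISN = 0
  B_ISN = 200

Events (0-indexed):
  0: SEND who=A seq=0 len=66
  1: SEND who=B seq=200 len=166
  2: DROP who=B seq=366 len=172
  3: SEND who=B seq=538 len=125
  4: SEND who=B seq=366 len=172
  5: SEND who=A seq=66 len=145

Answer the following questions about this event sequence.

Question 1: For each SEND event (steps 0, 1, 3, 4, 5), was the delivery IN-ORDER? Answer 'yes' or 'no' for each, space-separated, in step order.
Answer: yes yes no yes yes

Derivation:
Step 0: SEND seq=0 -> in-order
Step 1: SEND seq=200 -> in-order
Step 3: SEND seq=538 -> out-of-order
Step 4: SEND seq=366 -> in-order
Step 5: SEND seq=66 -> in-order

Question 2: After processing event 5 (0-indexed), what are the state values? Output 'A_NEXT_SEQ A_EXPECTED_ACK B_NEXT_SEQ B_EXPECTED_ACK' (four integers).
After event 0: A_seq=66 A_ack=200 B_seq=200 B_ack=66
After event 1: A_seq=66 A_ack=366 B_seq=366 B_ack=66
After event 2: A_seq=66 A_ack=366 B_seq=538 B_ack=66
After event 3: A_seq=66 A_ack=366 B_seq=663 B_ack=66
After event 4: A_seq=66 A_ack=663 B_seq=663 B_ack=66
After event 5: A_seq=211 A_ack=663 B_seq=663 B_ack=211

211 663 663 211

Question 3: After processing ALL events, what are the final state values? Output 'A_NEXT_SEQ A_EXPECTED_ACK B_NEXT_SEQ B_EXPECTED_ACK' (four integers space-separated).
After event 0: A_seq=66 A_ack=200 B_seq=200 B_ack=66
After event 1: A_seq=66 A_ack=366 B_seq=366 B_ack=66
After event 2: A_seq=66 A_ack=366 B_seq=538 B_ack=66
After event 3: A_seq=66 A_ack=366 B_seq=663 B_ack=66
After event 4: A_seq=66 A_ack=663 B_seq=663 B_ack=66
After event 5: A_seq=211 A_ack=663 B_seq=663 B_ack=211

Answer: 211 663 663 211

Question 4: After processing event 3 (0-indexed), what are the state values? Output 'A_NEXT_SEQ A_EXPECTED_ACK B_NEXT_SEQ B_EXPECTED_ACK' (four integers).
After event 0: A_seq=66 A_ack=200 B_seq=200 B_ack=66
After event 1: A_seq=66 A_ack=366 B_seq=366 B_ack=66
After event 2: A_seq=66 A_ack=366 B_seq=538 B_ack=66
After event 3: A_seq=66 A_ack=366 B_seq=663 B_ack=66

66 366 663 66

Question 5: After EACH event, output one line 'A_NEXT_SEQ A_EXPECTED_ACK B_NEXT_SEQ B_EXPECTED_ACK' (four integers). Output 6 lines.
66 200 200 66
66 366 366 66
66 366 538 66
66 366 663 66
66 663 663 66
211 663 663 211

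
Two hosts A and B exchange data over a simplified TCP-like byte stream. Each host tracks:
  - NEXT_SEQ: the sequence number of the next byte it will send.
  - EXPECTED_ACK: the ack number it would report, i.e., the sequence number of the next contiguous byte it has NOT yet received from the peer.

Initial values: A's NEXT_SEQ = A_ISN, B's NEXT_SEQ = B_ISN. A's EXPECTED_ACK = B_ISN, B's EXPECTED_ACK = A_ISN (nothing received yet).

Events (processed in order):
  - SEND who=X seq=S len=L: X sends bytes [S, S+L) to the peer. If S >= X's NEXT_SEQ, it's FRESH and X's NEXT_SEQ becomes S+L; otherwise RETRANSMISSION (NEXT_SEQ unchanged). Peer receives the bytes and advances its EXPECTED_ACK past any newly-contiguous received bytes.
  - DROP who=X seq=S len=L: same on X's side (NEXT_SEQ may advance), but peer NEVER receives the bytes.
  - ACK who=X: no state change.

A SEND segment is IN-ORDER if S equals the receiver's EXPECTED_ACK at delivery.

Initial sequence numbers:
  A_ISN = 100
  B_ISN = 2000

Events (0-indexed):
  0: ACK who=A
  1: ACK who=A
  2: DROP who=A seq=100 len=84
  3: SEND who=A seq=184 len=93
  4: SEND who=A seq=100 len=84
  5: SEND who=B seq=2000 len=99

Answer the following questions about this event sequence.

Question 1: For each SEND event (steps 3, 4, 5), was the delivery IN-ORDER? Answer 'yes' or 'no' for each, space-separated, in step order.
Step 3: SEND seq=184 -> out-of-order
Step 4: SEND seq=100 -> in-order
Step 5: SEND seq=2000 -> in-order

Answer: no yes yes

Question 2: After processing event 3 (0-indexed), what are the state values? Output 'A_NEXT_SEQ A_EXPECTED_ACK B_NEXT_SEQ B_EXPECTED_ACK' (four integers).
After event 0: A_seq=100 A_ack=2000 B_seq=2000 B_ack=100
After event 1: A_seq=100 A_ack=2000 B_seq=2000 B_ack=100
After event 2: A_seq=184 A_ack=2000 B_seq=2000 B_ack=100
After event 3: A_seq=277 A_ack=2000 B_seq=2000 B_ack=100

277 2000 2000 100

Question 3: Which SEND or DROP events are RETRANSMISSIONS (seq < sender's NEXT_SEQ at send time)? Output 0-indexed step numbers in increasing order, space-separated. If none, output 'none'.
Answer: 4

Derivation:
Step 2: DROP seq=100 -> fresh
Step 3: SEND seq=184 -> fresh
Step 4: SEND seq=100 -> retransmit
Step 5: SEND seq=2000 -> fresh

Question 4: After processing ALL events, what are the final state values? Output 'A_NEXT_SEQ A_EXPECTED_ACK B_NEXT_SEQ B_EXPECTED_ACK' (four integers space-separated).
Answer: 277 2099 2099 277

Derivation:
After event 0: A_seq=100 A_ack=2000 B_seq=2000 B_ack=100
After event 1: A_seq=100 A_ack=2000 B_seq=2000 B_ack=100
After event 2: A_seq=184 A_ack=2000 B_seq=2000 B_ack=100
After event 3: A_seq=277 A_ack=2000 B_seq=2000 B_ack=100
After event 4: A_seq=277 A_ack=2000 B_seq=2000 B_ack=277
After event 5: A_seq=277 A_ack=2099 B_seq=2099 B_ack=277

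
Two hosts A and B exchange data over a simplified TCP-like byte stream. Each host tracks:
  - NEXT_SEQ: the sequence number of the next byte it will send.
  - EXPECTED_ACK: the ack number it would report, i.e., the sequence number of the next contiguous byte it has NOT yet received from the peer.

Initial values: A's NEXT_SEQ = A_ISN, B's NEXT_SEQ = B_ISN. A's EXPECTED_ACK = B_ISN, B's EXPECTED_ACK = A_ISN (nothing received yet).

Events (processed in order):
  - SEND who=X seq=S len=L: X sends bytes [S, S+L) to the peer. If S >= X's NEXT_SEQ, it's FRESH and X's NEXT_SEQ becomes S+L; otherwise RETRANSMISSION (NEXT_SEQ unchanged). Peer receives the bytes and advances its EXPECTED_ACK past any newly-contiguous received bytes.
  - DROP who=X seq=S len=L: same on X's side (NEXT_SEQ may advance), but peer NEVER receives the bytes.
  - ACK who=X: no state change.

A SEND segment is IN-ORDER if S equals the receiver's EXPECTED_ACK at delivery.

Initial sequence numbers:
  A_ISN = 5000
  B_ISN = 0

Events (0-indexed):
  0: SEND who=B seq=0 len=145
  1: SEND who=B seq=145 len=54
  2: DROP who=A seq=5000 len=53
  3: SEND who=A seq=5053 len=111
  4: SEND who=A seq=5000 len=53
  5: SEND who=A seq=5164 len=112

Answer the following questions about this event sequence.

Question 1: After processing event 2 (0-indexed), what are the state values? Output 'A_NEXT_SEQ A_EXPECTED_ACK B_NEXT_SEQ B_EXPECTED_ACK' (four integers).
After event 0: A_seq=5000 A_ack=145 B_seq=145 B_ack=5000
After event 1: A_seq=5000 A_ack=199 B_seq=199 B_ack=5000
After event 2: A_seq=5053 A_ack=199 B_seq=199 B_ack=5000

5053 199 199 5000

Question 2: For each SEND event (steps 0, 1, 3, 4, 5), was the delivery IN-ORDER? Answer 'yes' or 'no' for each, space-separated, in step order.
Answer: yes yes no yes yes

Derivation:
Step 0: SEND seq=0 -> in-order
Step 1: SEND seq=145 -> in-order
Step 3: SEND seq=5053 -> out-of-order
Step 4: SEND seq=5000 -> in-order
Step 5: SEND seq=5164 -> in-order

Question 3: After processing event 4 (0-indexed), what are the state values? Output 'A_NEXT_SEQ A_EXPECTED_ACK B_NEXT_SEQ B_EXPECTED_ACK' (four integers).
After event 0: A_seq=5000 A_ack=145 B_seq=145 B_ack=5000
After event 1: A_seq=5000 A_ack=199 B_seq=199 B_ack=5000
After event 2: A_seq=5053 A_ack=199 B_seq=199 B_ack=5000
After event 3: A_seq=5164 A_ack=199 B_seq=199 B_ack=5000
After event 4: A_seq=5164 A_ack=199 B_seq=199 B_ack=5164

5164 199 199 5164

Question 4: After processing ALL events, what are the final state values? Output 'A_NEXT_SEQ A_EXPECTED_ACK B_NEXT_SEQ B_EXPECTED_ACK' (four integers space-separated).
Answer: 5276 199 199 5276

Derivation:
After event 0: A_seq=5000 A_ack=145 B_seq=145 B_ack=5000
After event 1: A_seq=5000 A_ack=199 B_seq=199 B_ack=5000
After event 2: A_seq=5053 A_ack=199 B_seq=199 B_ack=5000
After event 3: A_seq=5164 A_ack=199 B_seq=199 B_ack=5000
After event 4: A_seq=5164 A_ack=199 B_seq=199 B_ack=5164
After event 5: A_seq=5276 A_ack=199 B_seq=199 B_ack=5276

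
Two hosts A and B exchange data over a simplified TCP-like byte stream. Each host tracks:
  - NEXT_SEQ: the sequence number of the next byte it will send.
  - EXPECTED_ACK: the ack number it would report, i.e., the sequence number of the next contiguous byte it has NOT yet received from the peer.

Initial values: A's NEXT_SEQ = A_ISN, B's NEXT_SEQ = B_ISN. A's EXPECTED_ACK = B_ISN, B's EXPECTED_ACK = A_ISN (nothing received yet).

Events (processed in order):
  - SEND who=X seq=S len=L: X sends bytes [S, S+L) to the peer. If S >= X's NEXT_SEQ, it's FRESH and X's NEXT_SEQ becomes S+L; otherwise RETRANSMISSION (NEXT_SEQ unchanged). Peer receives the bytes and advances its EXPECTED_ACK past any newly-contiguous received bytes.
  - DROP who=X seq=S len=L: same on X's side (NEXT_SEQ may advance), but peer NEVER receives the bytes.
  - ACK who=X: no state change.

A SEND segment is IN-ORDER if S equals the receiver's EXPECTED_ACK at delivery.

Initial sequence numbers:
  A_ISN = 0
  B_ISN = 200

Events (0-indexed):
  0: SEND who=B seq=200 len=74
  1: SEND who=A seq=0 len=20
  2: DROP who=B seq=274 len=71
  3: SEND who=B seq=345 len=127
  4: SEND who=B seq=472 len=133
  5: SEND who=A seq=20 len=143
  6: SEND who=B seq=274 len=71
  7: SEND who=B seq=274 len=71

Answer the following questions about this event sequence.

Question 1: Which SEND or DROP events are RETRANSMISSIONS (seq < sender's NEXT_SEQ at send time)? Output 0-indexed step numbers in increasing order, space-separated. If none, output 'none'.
Step 0: SEND seq=200 -> fresh
Step 1: SEND seq=0 -> fresh
Step 2: DROP seq=274 -> fresh
Step 3: SEND seq=345 -> fresh
Step 4: SEND seq=472 -> fresh
Step 5: SEND seq=20 -> fresh
Step 6: SEND seq=274 -> retransmit
Step 7: SEND seq=274 -> retransmit

Answer: 6 7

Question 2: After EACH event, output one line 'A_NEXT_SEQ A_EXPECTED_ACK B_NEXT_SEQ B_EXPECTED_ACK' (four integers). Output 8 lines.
0 274 274 0
20 274 274 20
20 274 345 20
20 274 472 20
20 274 605 20
163 274 605 163
163 605 605 163
163 605 605 163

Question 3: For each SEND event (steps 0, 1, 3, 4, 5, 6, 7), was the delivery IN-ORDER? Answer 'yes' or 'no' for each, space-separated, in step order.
Answer: yes yes no no yes yes no

Derivation:
Step 0: SEND seq=200 -> in-order
Step 1: SEND seq=0 -> in-order
Step 3: SEND seq=345 -> out-of-order
Step 4: SEND seq=472 -> out-of-order
Step 5: SEND seq=20 -> in-order
Step 6: SEND seq=274 -> in-order
Step 7: SEND seq=274 -> out-of-order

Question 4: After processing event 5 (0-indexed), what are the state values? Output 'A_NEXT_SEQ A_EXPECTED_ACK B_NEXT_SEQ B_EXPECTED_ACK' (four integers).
After event 0: A_seq=0 A_ack=274 B_seq=274 B_ack=0
After event 1: A_seq=20 A_ack=274 B_seq=274 B_ack=20
After event 2: A_seq=20 A_ack=274 B_seq=345 B_ack=20
After event 3: A_seq=20 A_ack=274 B_seq=472 B_ack=20
After event 4: A_seq=20 A_ack=274 B_seq=605 B_ack=20
After event 5: A_seq=163 A_ack=274 B_seq=605 B_ack=163

163 274 605 163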